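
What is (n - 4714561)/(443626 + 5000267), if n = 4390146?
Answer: -155/2601 ≈ -0.059592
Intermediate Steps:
(n - 4714561)/(443626 + 5000267) = (4390146 - 4714561)/(443626 + 5000267) = -324415/5443893 = -324415*1/5443893 = -155/2601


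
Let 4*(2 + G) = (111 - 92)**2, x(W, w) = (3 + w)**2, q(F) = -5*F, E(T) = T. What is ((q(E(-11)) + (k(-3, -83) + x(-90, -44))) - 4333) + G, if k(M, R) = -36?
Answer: -10179/4 ≈ -2544.8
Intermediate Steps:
G = 353/4 (G = -2 + (111 - 92)**2/4 = -2 + (1/4)*19**2 = -2 + (1/4)*361 = -2 + 361/4 = 353/4 ≈ 88.250)
((q(E(-11)) + (k(-3, -83) + x(-90, -44))) - 4333) + G = ((-5*(-11) + (-36 + (3 - 44)**2)) - 4333) + 353/4 = ((55 + (-36 + (-41)**2)) - 4333) + 353/4 = ((55 + (-36 + 1681)) - 4333) + 353/4 = ((55 + 1645) - 4333) + 353/4 = (1700 - 4333) + 353/4 = -2633 + 353/4 = -10179/4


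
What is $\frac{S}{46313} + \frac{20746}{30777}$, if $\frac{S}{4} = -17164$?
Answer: $- \frac{1152216214}{1425375201} \approx -0.80836$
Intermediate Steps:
$S = -68656$ ($S = 4 \left(-17164\right) = -68656$)
$\frac{S}{46313} + \frac{20746}{30777} = - \frac{68656}{46313} + \frac{20746}{30777} = - \frac{1152216214}{1425375201}$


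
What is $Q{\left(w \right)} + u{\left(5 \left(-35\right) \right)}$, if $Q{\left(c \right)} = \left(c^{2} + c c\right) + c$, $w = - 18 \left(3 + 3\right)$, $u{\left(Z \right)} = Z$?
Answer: $23045$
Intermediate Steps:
$w = -108$ ($w = \left(-18\right) 6 = -108$)
$Q{\left(c \right)} = c + 2 c^{2}$ ($Q{\left(c \right)} = \left(c^{2} + c^{2}\right) + c = 2 c^{2} + c = c + 2 c^{2}$)
$Q{\left(w \right)} + u{\left(5 \left(-35\right) \right)} = - 108 \left(1 + 2 \left(-108\right)\right) + 5 \left(-35\right) = - 108 \left(1 - 216\right) - 175 = \left(-108\right) \left(-215\right) - 175 = 23220 - 175 = 23045$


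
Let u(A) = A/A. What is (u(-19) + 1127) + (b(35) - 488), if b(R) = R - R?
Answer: 640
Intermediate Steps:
b(R) = 0
u(A) = 1
(u(-19) + 1127) + (b(35) - 488) = (1 + 1127) + (0 - 488) = 1128 - 488 = 640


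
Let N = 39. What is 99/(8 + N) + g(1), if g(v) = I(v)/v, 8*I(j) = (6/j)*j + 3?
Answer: 1215/376 ≈ 3.2314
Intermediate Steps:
I(j) = 9/8 (I(j) = ((6/j)*j + 3)/8 = (6 + 3)/8 = (1/8)*9 = 9/8)
g(v) = 9/(8*v)
99/(8 + N) + g(1) = 99/(8 + 39) + (9/8)/1 = 99/47 + (9/8)*1 = (1/47)*99 + 9/8 = 99/47 + 9/8 = 1215/376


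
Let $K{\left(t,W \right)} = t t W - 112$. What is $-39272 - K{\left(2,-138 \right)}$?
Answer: $-38608$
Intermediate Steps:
$K{\left(t,W \right)} = -112 + W t^{2}$ ($K{\left(t,W \right)} = t^{2} W - 112 = W t^{2} - 112 = -112 + W t^{2}$)
$-39272 - K{\left(2,-138 \right)} = -39272 - \left(-112 - 138 \cdot 2^{2}\right) = -39272 - \left(-112 - 552\right) = -39272 - -664 = -39272 + 664 = -38608$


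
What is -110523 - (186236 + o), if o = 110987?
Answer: -407746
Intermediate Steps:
-110523 - (186236 + o) = -110523 - (186236 + 110987) = -110523 - 1*297223 = -110523 - 297223 = -407746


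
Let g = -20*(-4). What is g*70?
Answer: 5600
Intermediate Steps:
g = 80
g*70 = 80*70 = 5600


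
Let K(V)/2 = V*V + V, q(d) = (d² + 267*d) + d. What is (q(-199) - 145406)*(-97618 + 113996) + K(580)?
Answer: -2605671826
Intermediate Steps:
q(d) = d² + 268*d
K(V) = 2*V + 2*V² (K(V) = 2*(V*V + V) = 2*(V² + V) = 2*(V + V²) = 2*V + 2*V²)
(q(-199) - 145406)*(-97618 + 113996) + K(580) = (-199*(268 - 199) - 145406)*(-97618 + 113996) + 2*580*(1 + 580) = (-199*69 - 145406)*16378 + 2*580*581 = (-13731 - 145406)*16378 + 673960 = -159137*16378 + 673960 = -2606345786 + 673960 = -2605671826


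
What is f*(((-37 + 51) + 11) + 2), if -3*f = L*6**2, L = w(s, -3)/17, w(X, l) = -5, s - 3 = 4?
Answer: 1620/17 ≈ 95.294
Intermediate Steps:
s = 7 (s = 3 + 4 = 7)
L = -5/17 ≈ -0.29412
f = 60/17 (f = -(-5)*6**2/51 = -(-5)*36/51 = -1/3*(-180/17) = 60/17 ≈ 3.5294)
f*(((-37 + 51) + 11) + 2) = 60*(((-37 + 51) + 11) + 2)/17 = 60*((14 + 11) + 2)/17 = 60*(25 + 2)/17 = (60/17)*27 = 1620/17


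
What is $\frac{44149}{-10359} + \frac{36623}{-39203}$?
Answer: $- \frac{2110150904}{406103877} \approx -5.1961$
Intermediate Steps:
$\frac{44149}{-10359} + \frac{36623}{-39203} = 44149 \left(- \frac{1}{10359}\right) + 36623 \left(- \frac{1}{39203}\right) = - \frac{44149}{10359} - \frac{36623}{39203} = - \frac{2110150904}{406103877}$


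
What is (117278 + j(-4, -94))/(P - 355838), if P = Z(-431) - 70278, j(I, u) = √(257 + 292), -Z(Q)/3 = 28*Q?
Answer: -58639/194956 - 3*√61/389912 ≈ -0.30084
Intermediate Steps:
Z(Q) = -84*Q
j(I, u) = 3*√61 (j(I, u) = √549 = 3*√61)
P = -34074 (P = -84*(-431) - 70278 = 36204 - 70278 = -34074)
(117278 + j(-4, -94))/(P - 355838) = (117278 + 3*√61)/(-34074 - 355838) = (117278 + 3*√61)/(-389912) = (117278 + 3*√61)*(-1/389912) = -58639/194956 - 3*√61/389912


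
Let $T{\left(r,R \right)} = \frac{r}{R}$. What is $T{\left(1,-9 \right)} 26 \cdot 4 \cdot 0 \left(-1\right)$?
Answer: $0$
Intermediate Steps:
$T{\left(1,-9 \right)} 26 \cdot 4 \cdot 0 \left(-1\right) = 1 \frac{1}{-9} \cdot 26 \cdot 4 \cdot 0 \left(-1\right) = 1 \left(- \frac{1}{9}\right) 26 \cdot 0 \left(-1\right) = \left(- \frac{1}{9}\right) 26 \cdot 0 = \left(- \frac{26}{9}\right) 0 = 0$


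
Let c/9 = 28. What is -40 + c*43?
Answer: 10796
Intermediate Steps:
c = 252 (c = 9*28 = 252)
-40 + c*43 = -40 + 252*43 = -40 + 10836 = 10796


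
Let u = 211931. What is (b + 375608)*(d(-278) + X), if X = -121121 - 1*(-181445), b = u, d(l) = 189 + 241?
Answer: 35695344406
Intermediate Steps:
d(l) = 430
b = 211931
X = 60324 (X = -121121 + 181445 = 60324)
(b + 375608)*(d(-278) + X) = (211931 + 375608)*(430 + 60324) = 587539*60754 = 35695344406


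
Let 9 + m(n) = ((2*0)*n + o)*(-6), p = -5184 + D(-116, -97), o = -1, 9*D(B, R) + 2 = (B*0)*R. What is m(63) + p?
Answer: -46685/9 ≈ -5187.2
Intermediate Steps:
D(B, R) = -2/9 (D(B, R) = -2/9 + ((B*0)*R)/9 = -2/9 + (0*R)/9 = -2/9 + (1/9)*0 = -2/9 + 0 = -2/9)
p = -46658/9 (p = -5184 - 2/9 = -46658/9 ≈ -5184.2)
m(n) = -3 (m(n) = -9 + ((2*0)*n - 1)*(-6) = -9 + (0*n - 1)*(-6) = -9 + (0 - 1)*(-6) = -9 - 1*(-6) = -9 + 6 = -3)
m(63) + p = -3 - 46658/9 = -46685/9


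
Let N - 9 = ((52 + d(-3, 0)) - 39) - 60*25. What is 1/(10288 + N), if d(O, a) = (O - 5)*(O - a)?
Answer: 1/8834 ≈ 0.00011320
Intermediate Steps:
d(O, a) = (-5 + O)*(O - a)
N = -1454 (N = 9 + (((52 + ((-3)**2 - 5*(-3) + 5*0 - 1*(-3)*0)) - 39) - 60*25) = 9 + (((52 + (9 + 15 + 0 + 0)) - 39) - 1500) = 9 + (((52 + 24) - 39) - 1500) = 9 + ((76 - 39) - 1500) = 9 + (37 - 1500) = 9 - 1463 = -1454)
1/(10288 + N) = 1/(10288 - 1454) = 1/8834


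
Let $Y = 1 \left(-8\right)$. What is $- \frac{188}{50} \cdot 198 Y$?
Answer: $\frac{148896}{25} \approx 5955.8$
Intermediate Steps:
$Y = -8$
$- \frac{188}{50} \cdot 198 Y = - \frac{188}{50} \cdot 198 \left(-8\right) = \left(-188\right) \frac{1}{50} \cdot 198 \left(-8\right) = \left(- \frac{94}{25}\right) 198 \left(-8\right) = \left(- \frac{18612}{25}\right) \left(-8\right) = \frac{148896}{25}$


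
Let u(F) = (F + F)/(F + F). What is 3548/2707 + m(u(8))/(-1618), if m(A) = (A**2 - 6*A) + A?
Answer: 2875746/2189963 ≈ 1.3131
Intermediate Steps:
u(F) = 1 (u(F) = (2*F)/((2*F)) = (2*F)*(1/(2*F)) = 1)
m(A) = A**2 - 5*A
3548/2707 + m(u(8))/(-1618) = 3548/2707 + (1*(-5 + 1))/(-1618) = 3548*(1/2707) + (1*(-4))*(-1/1618) = 3548/2707 - 4*(-1/1618) = 3548/2707 + 2/809 = 2875746/2189963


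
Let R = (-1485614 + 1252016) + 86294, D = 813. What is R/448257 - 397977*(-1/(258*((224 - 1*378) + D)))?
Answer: 51117018467/25404517218 ≈ 2.0121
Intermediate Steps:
R = -147304 (R = -233598 + 86294 = -147304)
R/448257 - 397977*(-1/(258*((224 - 1*378) + D))) = -147304/448257 - 397977*(-1/(258*((224 - 1*378) + 813))) = -147304*1/448257 - 397977*(-1/(258*((224 - 378) + 813))) = -147304/448257 - 397977*(-1/(258*(-154 + 813))) = -147304/448257 - 397977/((-258*659)) = -147304/448257 - 397977/(-170022) = -147304/448257 - 397977*(-1/170022) = -147304/448257 + 132659/56674 = 51117018467/25404517218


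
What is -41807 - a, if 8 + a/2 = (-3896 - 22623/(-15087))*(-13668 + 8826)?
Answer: -189875596951/5029 ≈ -3.7756e+7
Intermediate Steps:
a = 189665349548/5029 (a = -16 + 2*((-3896 - 22623/(-15087))*(-13668 + 8826)) = -16 + 2*((-3896 - 22623*(-1/15087))*(-4842)) = -16 + 2*((-3896 + 7541/5029)*(-4842)) = -16 + 2*(-19585443/5029*(-4842)) = -16 + 2*(94832715006/5029) = -16 + 189665430012/5029 = 189665349548/5029 ≈ 3.7714e+7)
-41807 - a = -41807 - 1*189665349548/5029 = -41807 - 189665349548/5029 = -189875596951/5029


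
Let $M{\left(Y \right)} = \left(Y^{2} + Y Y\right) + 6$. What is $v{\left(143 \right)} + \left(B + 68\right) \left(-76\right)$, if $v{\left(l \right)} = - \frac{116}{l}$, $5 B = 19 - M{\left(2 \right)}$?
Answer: $- \frac{750008}{143} \approx -5244.8$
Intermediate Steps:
$M{\left(Y \right)} = 6 + 2 Y^{2}$ ($M{\left(Y \right)} = \left(Y^{2} + Y^{2}\right) + 6 = 2 Y^{2} + 6 = 6 + 2 Y^{2}$)
$B = 1$ ($B = \frac{19 - \left(6 + 2 \cdot 2^{2}\right)}{5} = \frac{19 - \left(6 + 2 \cdot 4\right)}{5} = \frac{19 - \left(6 + 8\right)}{5} = \frac{19 - 14}{5} = \frac{1}{5} \cdot 5 = 1$)
$v{\left(143 \right)} + \left(B + 68\right) \left(-76\right) = - \frac{116}{143} + \left(1 + 68\right) \left(-76\right) = \left(-116\right) \frac{1}{143} + 69 \left(-76\right) = - \frac{116}{143} - 5244 = - \frac{750008}{143}$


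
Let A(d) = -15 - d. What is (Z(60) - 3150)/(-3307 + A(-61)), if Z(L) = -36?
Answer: 1062/1087 ≈ 0.97700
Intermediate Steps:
(Z(60) - 3150)/(-3307 + A(-61)) = (-36 - 3150)/(-3307 + (-15 - 1*(-61))) = -3186/(-3307 + (-15 + 61)) = -3186/(-3307 + 46) = -3186/(-3261) = -3186*(-1/3261) = 1062/1087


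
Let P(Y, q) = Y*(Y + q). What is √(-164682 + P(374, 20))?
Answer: I*√17326 ≈ 131.63*I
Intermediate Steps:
√(-164682 + P(374, 20)) = √(-164682 + 374*(374 + 20)) = √(-164682 + 374*394) = √(-164682 + 147356) = √(-17326) = I*√17326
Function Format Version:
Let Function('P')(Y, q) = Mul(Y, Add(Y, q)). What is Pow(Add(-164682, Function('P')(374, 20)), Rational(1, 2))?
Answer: Mul(I, Pow(17326, Rational(1, 2))) ≈ Mul(131.63, I)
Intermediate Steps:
Pow(Add(-164682, Function('P')(374, 20)), Rational(1, 2)) = Pow(Add(-164682, Mul(374, Add(374, 20))), Rational(1, 2)) = Pow(Add(-164682, Mul(374, 394)), Rational(1, 2)) = Pow(Add(-164682, 147356), Rational(1, 2)) = Pow(-17326, Rational(1, 2)) = Mul(I, Pow(17326, Rational(1, 2)))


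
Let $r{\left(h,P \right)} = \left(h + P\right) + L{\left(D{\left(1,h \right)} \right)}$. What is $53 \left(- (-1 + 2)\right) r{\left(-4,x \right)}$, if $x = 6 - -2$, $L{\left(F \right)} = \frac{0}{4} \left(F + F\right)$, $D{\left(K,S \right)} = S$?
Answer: $-212$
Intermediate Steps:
$L{\left(F \right)} = 0$ ($L{\left(F \right)} = 0 \cdot \frac{1}{4} \cdot 2 F = 0 \cdot 2 F = 0$)
$x = 8$ ($x = 6 + 2 = 8$)
$r{\left(h,P \right)} = P + h$ ($r{\left(h,P \right)} = \left(h + P\right) + 0 = \left(P + h\right) + 0 = P + h$)
$53 \left(- (-1 + 2)\right) r{\left(-4,x \right)} = 53 \left(- (-1 + 2)\right) \left(8 - 4\right) = 53 \left(\left(-1\right) 1\right) 4 = 53 \left(-1\right) 4 = \left(-53\right) 4 = -212$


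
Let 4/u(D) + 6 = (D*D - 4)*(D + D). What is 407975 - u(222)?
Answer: 4463310552073/10940157 ≈ 4.0798e+5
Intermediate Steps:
u(D) = 4/(-6 + 2*D*(-4 + D²)) (u(D) = 4/(-6 + (D*D - 4)*(D + D)) = 4/(-6 + (D² - 4)*(2*D)) = 4/(-6 + (-4 + D²)*(2*D)) = 4/(-6 + 2*D*(-4 + D²)))
407975 - u(222) = 407975 - 2/(-3 + 222³ - 4*222) = 407975 - 2/(-3 + 10941048 - 888) = 407975 - 2/10940157 = 4463310552073/10940157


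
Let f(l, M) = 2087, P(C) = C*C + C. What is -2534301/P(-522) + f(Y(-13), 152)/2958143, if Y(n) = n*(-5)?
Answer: -832917464261/89389165174 ≈ -9.3179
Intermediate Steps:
Y(n) = -5*n
P(C) = C + C² (P(C) = C² + C = C + C²)
-2534301/P(-522) + f(Y(-13), 152)/2958143 = -2534301*(-1/(522*(1 - 522))) + 2087/2958143 = -2534301/((-522*(-521))) + 2087*(1/2958143) = -2534301/271962 + 2087/2958143 = -2534301*1/271962 + 2087/2958143 = -281589/30218 + 2087/2958143 = -832917464261/89389165174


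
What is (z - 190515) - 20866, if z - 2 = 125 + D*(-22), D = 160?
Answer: -214774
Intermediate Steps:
z = -3393 (z = 2 + (125 + 160*(-22)) = 2 + (125 - 3520) = 2 - 3395 = -3393)
(z - 190515) - 20866 = (-3393 - 190515) - 20866 = -193908 - 20866 = -214774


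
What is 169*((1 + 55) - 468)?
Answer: -69628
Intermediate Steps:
169*((1 + 55) - 468) = 169*(56 - 468) = 169*(-412) = -69628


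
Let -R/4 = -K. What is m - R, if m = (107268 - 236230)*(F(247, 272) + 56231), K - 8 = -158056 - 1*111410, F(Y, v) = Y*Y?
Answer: -15118427048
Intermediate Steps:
F(Y, v) = Y²
K = -269458 (K = 8 + (-158056 - 1*111410) = 8 + (-158056 - 111410) = 8 - 269466 = -269458)
R = -1077832 (R = -(-4)*(-269458) = -4*269458 = -1077832)
m = -15119504880 (m = (107268 - 236230)*(247² + 56231) = -128962*(61009 + 56231) = -128962*117240 = -15119504880)
m - R = -15119504880 - 1*(-1077832) = -15119504880 + 1077832 = -15118427048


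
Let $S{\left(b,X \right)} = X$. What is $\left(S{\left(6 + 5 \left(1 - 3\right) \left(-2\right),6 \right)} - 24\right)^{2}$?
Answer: $324$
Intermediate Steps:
$\left(S{\left(6 + 5 \left(1 - 3\right) \left(-2\right),6 \right)} - 24\right)^{2} = \left(6 - 24\right)^{2} = \left(-18\right)^{2} = 324$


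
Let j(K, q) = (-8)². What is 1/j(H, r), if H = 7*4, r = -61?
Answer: 1/64 ≈ 0.015625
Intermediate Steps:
H = 28
j(K, q) = 64
1/j(H, r) = 1/64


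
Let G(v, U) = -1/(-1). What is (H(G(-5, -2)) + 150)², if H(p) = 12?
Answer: 26244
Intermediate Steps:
G(v, U) = 1 (G(v, U) = -1*(-1) = 1)
(H(G(-5, -2)) + 150)² = (12 + 150)² = 162² = 26244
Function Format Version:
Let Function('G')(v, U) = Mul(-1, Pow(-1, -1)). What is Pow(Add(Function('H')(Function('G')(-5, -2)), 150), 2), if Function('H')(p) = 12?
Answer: 26244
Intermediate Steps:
Function('G')(v, U) = 1 (Function('G')(v, U) = Mul(-1, -1) = 1)
Pow(Add(Function('H')(Function('G')(-5, -2)), 150), 2) = Pow(Add(12, 150), 2) = Pow(162, 2) = 26244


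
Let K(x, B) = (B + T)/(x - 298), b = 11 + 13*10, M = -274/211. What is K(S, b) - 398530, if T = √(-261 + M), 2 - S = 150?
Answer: -177744521/446 - I*√11677795/94106 ≈ -3.9853e+5 - 0.036313*I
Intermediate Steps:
M = -274/211 (M = -274*1/211 = -274/211 ≈ -1.2986)
S = -148 (S = 2 - 1*150 = 2 - 150 = -148)
b = 141 (b = 11 + 130 = 141)
T = I*√11677795/211 (T = √(-261 - 274/211) = √(-55345/211) = I*√11677795/211 ≈ 16.196*I)
K(x, B) = (B + I*√11677795/211)/(-298 + x) (K(x, B) = (B + I*√11677795/211)/(x - 298) = (B + I*√11677795/211)/(-298 + x))
K(S, b) - 398530 = (141 + I*√11677795/211)/(-298 - 148) - 398530 = (141 + I*√11677795/211)/(-446) - 398530 = -(141 + I*√11677795/211)/446 - 398530 = (-141/446 - I*√11677795/94106) - 398530 = -177744521/446 - I*√11677795/94106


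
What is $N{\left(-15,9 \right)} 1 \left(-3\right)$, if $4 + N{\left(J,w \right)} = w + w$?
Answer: $-42$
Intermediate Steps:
$N{\left(J,w \right)} = -4 + 2 w$ ($N{\left(J,w \right)} = -4 + \left(w + w\right) = -4 + 2 w$)
$N{\left(-15,9 \right)} 1 \left(-3\right) = \left(-4 + 2 \cdot 9\right) 1 \left(-3\right) = \left(-4 + 18\right) \left(-3\right) = 14 \left(-3\right) = -42$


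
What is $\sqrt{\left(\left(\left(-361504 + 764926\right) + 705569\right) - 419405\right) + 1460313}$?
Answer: $\sqrt{2149899} \approx 1466.3$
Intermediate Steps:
$\sqrt{\left(\left(\left(-361504 + 764926\right) + 705569\right) - 419405\right) + 1460313} = \sqrt{\left(\left(403422 + 705569\right) - 419405\right) + 1460313} = \sqrt{\left(1108991 - 419405\right) + 1460313} = \sqrt{689586 + 1460313} = \sqrt{2149899}$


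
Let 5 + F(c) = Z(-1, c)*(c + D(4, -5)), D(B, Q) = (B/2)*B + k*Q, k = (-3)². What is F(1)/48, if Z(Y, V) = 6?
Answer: -221/48 ≈ -4.6042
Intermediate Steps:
k = 9
D(B, Q) = B²/2 + 9*Q (D(B, Q) = (B/2)*B + 9*Q = B²/2 + 9*Q)
F(c) = -227 + 6*c (F(c) = -5 + 6*(c + ((½)*4² + 9*(-5))) = -5 + 6*(c + ((½)*16 - 45)) = -5 + 6*(c + (8 - 45)) = -5 + 6*(c - 37) = -5 + 6*(-37 + c) = -5 + (-222 + 6*c) = -227 + 6*c)
F(1)/48 = (-227 + 6*1)/48 = (-227 + 6)*(1/48) = -221*1/48 = -221/48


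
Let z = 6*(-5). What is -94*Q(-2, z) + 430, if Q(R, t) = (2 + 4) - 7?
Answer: 524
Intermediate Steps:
z = -30
Q(R, t) = -1 (Q(R, t) = 6 - 7 = -1)
-94*Q(-2, z) + 430 = -94*(-1) + 430 = 94 + 430 = 524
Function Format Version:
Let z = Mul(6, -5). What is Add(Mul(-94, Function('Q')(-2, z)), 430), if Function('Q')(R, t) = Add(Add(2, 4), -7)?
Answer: 524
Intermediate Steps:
z = -30
Function('Q')(R, t) = -1 (Function('Q')(R, t) = Add(6, -7) = -1)
Add(Mul(-94, Function('Q')(-2, z)), 430) = Add(Mul(-94, -1), 430) = Add(94, 430) = 524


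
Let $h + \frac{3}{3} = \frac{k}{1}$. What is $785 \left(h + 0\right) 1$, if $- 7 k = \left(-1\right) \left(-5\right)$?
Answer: $- \frac{9420}{7} \approx -1345.7$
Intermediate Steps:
$k = - \frac{5}{7}$ ($k = - \frac{\left(-1\right) \left(-5\right)}{7} = \left(- \frac{1}{7}\right) 5 = - \frac{5}{7} \approx -0.71429$)
$h = - \frac{12}{7}$ ($h = -1 - \frac{5}{7 \cdot 1} = -1 - \frac{5}{7} = - \frac{12}{7} \approx -1.7143$)
$785 \left(h + 0\right) 1 = 785 \left(- \frac{12}{7} + 0\right) 1 = 785 \left(\left(- \frac{12}{7}\right) 1\right) = 785 \left(- \frac{12}{7}\right) = - \frac{9420}{7}$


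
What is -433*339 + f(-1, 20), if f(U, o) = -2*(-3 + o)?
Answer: -146821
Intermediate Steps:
f(U, o) = 6 - 2*o
-433*339 + f(-1, 20) = -433*339 + (6 - 2*20) = -146787 + (6 - 40) = -146787 - 34 = -146821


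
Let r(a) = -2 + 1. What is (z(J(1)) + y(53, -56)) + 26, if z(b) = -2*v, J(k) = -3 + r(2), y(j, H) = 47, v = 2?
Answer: 69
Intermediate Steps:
r(a) = -1
J(k) = -4 (J(k) = -3 - 1 = -4)
z(b) = -4 (z(b) = -2*2 = -4)
(z(J(1)) + y(53, -56)) + 26 = (-4 + 47) + 26 = 43 + 26 = 69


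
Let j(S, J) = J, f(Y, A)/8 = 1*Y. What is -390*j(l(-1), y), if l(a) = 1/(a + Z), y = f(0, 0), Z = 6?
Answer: 0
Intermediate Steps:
f(Y, A) = 8*Y (f(Y, A) = 8*(1*Y) = 8*Y)
y = 0 (y = 8*0 = 0)
l(a) = 1/(6 + a) (l(a) = 1/(a + 6) = 1/(6 + a))
-390*j(l(-1), y) = -390*0 = 0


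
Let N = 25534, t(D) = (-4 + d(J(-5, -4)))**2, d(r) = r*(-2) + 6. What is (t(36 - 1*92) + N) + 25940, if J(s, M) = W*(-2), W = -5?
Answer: 51798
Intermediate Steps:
J(s, M) = 10 (J(s, M) = -5*(-2) = 10)
d(r) = 6 - 2*r (d(r) = -2*r + 6 = 6 - 2*r)
t(D) = 324 (t(D) = (-4 + (6 - 2*10))**2 = (-4 + (6 - 20))**2 = (-4 - 14)**2 = (-18)**2 = 324)
(t(36 - 1*92) + N) + 25940 = (324 + 25534) + 25940 = 25858 + 25940 = 51798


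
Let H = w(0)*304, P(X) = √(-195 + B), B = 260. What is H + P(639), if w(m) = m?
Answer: √65 ≈ 8.0623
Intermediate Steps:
P(X) = √65 (P(X) = √(-195 + 260) = √65)
H = 0 (H = 0*304 = 0)
H + P(639) = 0 + √65 = √65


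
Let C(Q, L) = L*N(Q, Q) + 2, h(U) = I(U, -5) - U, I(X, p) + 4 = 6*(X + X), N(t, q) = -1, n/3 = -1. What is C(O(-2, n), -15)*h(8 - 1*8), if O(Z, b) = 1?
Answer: -68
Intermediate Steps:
n = -3 (n = 3*(-1) = -3)
I(X, p) = -4 + 12*X (I(X, p) = -4 + 6*(X + X) = -4 + 6*(2*X) = -4 + 12*X)
h(U) = -4 + 11*U (h(U) = (-4 + 12*U) - U = -4 + 11*U)
C(Q, L) = 2 - L (C(Q, L) = L*(-1) + 2 = -L + 2 = 2 - L)
C(O(-2, n), -15)*h(8 - 1*8) = (2 - 1*(-15))*(-4 + 11*(8 - 1*8)) = (2 + 15)*(-4 + 11*(8 - 8)) = 17*(-4 + 11*0) = 17*(-4 + 0) = 17*(-4) = -68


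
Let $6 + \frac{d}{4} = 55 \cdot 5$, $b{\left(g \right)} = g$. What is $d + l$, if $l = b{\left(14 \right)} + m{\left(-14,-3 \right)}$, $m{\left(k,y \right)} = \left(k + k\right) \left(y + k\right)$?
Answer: $1566$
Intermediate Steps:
$m{\left(k,y \right)} = 2 k \left(k + y\right)$
$d = 1076$ ($d = -24 + 4 \cdot 55 \cdot 5 = -24 + 4 \cdot 275 = -24 + 1100 = 1076$)
$l = 490$ ($l = 14 + 2 \left(-14\right) \left(-14 - 3\right) = 14 + 2 \left(-14\right) \left(-17\right) = 14 + 476 = 490$)
$d + l = 1076 + 490 = 1566$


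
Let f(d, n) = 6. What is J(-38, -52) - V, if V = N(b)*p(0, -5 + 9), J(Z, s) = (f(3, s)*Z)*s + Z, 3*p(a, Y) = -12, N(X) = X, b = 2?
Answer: 11826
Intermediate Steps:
p(a, Y) = -4 (p(a, Y) = (⅓)*(-12) = -4)
J(Z, s) = Z + 6*Z*s (J(Z, s) = (6*Z)*s + Z = 6*Z*s + Z = Z + 6*Z*s)
V = -8 (V = 2*(-4) = -8)
J(-38, -52) - V = -38*(1 + 6*(-52)) - 1*(-8) = -38*(1 - 312) + 8 = -38*(-311) + 8 = 11818 + 8 = 11826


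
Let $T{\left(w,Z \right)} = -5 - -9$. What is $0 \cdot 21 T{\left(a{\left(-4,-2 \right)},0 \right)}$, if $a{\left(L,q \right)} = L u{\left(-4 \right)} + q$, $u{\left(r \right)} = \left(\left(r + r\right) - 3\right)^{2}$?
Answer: $0$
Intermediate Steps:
$u{\left(r \right)} = \left(-3 + 2 r\right)^{2}$ ($u{\left(r \right)} = \left(2 r - 3\right)^{2} = \left(-3 + 2 r\right)^{2}$)
$a{\left(L,q \right)} = q + 121 L$ ($a{\left(L,q \right)} = L \left(-3 + 2 \left(-4\right)\right)^{2} + q = L \left(-3 - 8\right)^{2} + q = L \left(-11\right)^{2} + q = L 121 + q = 121 L + q = q + 121 L$)
$T{\left(w,Z \right)} = 4$ ($T{\left(w,Z \right)} = -5 + 9 = 4$)
$0 \cdot 21 T{\left(a{\left(-4,-2 \right)},0 \right)} = 0 \cdot 21 \cdot 4 = 0 \cdot 4 = 0$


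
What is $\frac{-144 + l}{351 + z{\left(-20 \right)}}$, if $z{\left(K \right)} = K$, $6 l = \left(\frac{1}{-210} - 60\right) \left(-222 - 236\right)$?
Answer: $\frac{2794909}{208530} \approx 13.403$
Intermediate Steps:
$l = \frac{2885629}{630}$ ($l = \frac{\left(\frac{1}{-210} - 60\right) \left(-222 - 236\right)}{6} = \frac{\left(- \frac{1}{210} - 60\right) \left(-458\right)}{6} = \frac{\left(- \frac{12601}{210}\right) \left(-458\right)}{6} = \frac{1}{6} \cdot \frac{2885629}{105} = \frac{2885629}{630} \approx 4580.4$)
$\frac{-144 + l}{351 + z{\left(-20 \right)}} = \frac{-144 + \frac{2885629}{630}}{351 - 20} = \frac{2794909}{630 \cdot 331} = \frac{2794909}{630} \cdot \frac{1}{331} = \frac{2794909}{208530}$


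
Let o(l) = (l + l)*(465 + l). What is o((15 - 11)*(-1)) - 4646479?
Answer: -4650167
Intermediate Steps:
o(l) = 2*l*(465 + l) (o(l) = (2*l)*(465 + l) = 2*l*(465 + l))
o((15 - 11)*(-1)) - 4646479 = 2*((15 - 11)*(-1))*(465 + (15 - 11)*(-1)) - 4646479 = 2*(4*(-1))*(465 + 4*(-1)) - 4646479 = 2*(-4)*(465 - 4) - 4646479 = 2*(-4)*461 - 4646479 = -3688 - 4646479 = -4650167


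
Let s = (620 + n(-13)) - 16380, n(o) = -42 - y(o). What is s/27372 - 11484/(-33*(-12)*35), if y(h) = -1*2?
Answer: -336697/239505 ≈ -1.4058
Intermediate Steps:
y(h) = -2
n(o) = -40 (n(o) = -42 - 1*(-2) = -42 + 2 = -40)
s = -15800 (s = (620 - 40) - 16380 = 580 - 16380 = -15800)
s/27372 - 11484/(-33*(-12)*35) = -15800/27372 - 11484/(-33*(-12)*35) = -15800*1/27372 - 11484/(396*35) = -3950/6843 - 11484/13860 = -3950/6843 - 11484*1/13860 = -3950/6843 - 29/35 = -336697/239505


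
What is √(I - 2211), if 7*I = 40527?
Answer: 5*√7014/7 ≈ 59.821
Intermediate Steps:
I = 40527/7 (I = (⅐)*40527 = 40527/7 ≈ 5789.6)
√(I - 2211) = √(40527/7 - 2211) = √(25050/7) = 5*√7014/7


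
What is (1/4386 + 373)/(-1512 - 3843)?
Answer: -1635979/23487030 ≈ -0.069655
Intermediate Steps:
(1/4386 + 373)/(-1512 - 3843) = (1/4386 + 373)/(-5355) = (1635979/4386)*(-1/5355) = -1635979/23487030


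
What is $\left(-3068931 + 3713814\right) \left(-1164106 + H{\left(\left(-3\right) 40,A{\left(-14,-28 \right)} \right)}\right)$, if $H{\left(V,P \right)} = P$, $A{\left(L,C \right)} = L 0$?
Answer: $-750712169598$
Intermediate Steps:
$A{\left(L,C \right)} = 0$
$\left(-3068931 + 3713814\right) \left(-1164106 + H{\left(\left(-3\right) 40,A{\left(-14,-28 \right)} \right)}\right) = \left(-3068931 + 3713814\right) \left(-1164106 + 0\right) = 644883 \left(-1164106\right) = -750712169598$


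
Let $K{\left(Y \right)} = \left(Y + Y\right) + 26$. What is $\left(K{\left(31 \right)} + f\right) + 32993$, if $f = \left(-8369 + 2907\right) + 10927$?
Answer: $38546$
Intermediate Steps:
$K{\left(Y \right)} = 26 + 2 Y$ ($K{\left(Y \right)} = 2 Y + 26 = 26 + 2 Y$)
$f = 5465$ ($f = -5462 + 10927 = 5465$)
$\left(K{\left(31 \right)} + f\right) + 32993 = \left(\left(26 + 2 \cdot 31\right) + 5465\right) + 32993 = \left(\left(26 + 62\right) + 5465\right) + 32993 = \left(88 + 5465\right) + 32993 = 5553 + 32993 = 38546$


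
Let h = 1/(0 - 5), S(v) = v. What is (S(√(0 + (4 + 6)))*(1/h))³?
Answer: -1250*√10 ≈ -3952.8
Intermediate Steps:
h = -⅕ (h = 1/(-5) = -⅕ ≈ -0.20000)
(S(√(0 + (4 + 6)))*(1/h))³ = (√(0 + (4 + 6))*(1/(-⅕)))³ = (√(0 + 10)*(1*(-5)))³ = (√10*(-5))³ = (-5*√10)³ = -1250*√10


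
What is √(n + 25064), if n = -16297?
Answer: √8767 ≈ 93.632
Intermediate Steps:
√(n + 25064) = √(-16297 + 25064) = √8767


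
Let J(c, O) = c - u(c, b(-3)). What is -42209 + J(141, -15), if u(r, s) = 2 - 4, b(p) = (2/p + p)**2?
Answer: -42066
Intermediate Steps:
b(p) = (p + 2/p)**2
u(r, s) = -2
J(c, O) = 2 + c (J(c, O) = c - 1*(-2) = c + 2 = 2 + c)
-42209 + J(141, -15) = -42209 + (2 + 141) = -42209 + 143 = -42066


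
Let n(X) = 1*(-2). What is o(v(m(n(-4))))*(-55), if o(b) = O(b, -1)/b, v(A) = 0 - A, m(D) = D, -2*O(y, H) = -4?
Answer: -55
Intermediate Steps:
n(X) = -2
O(y, H) = 2 (O(y, H) = -1/2*(-4) = 2)
v(A) = -A
o(b) = 2/b
o(v(m(n(-4))))*(-55) = (2/((-1*(-2))))*(-55) = (2/2)*(-55) = (2*(1/2))*(-55) = 1*(-55) = -55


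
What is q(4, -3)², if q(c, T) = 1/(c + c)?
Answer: 1/64 ≈ 0.015625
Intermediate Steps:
q(c, T) = 1/(2*c)
q(4, -3)² = ((½)/4)² = ((½)*(¼))² = (⅛)² = 1/64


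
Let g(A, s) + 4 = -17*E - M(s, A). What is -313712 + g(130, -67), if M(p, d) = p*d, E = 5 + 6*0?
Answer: -305091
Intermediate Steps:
E = 5 (E = 5 + 0 = 5)
M(p, d) = d*p
g(A, s) = -89 - A*s (g(A, s) = -4 + (-17*5 - A*s) = -4 + (-85 - A*s) = -89 - A*s)
-313712 + g(130, -67) = -313712 + (-89 - 1*130*(-67)) = -313712 + (-89 + 8710) = -313712 + 8621 = -305091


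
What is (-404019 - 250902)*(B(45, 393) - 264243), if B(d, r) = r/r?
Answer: 173057634882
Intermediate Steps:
B(d, r) = 1
(-404019 - 250902)*(B(45, 393) - 264243) = (-404019 - 250902)*(1 - 264243) = -654921*(-264242) = 173057634882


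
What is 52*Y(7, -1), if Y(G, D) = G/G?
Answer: 52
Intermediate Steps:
Y(G, D) = 1
52*Y(7, -1) = 52*1 = 52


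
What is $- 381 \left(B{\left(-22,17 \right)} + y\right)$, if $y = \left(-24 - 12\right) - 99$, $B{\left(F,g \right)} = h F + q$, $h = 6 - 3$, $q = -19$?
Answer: $83820$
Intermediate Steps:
$h = 3$
$B{\left(F,g \right)} = -19 + 3 F$ ($B{\left(F,g \right)} = 3 F - 19 = -19 + 3 F$)
$y = -135$ ($y = -36 - 99 = -135$)
$- 381 \left(B{\left(-22,17 \right)} + y\right) = - 381 \left(\left(-19 + 3 \left(-22\right)\right) - 135\right) = - 381 \left(\left(-19 - 66\right) - 135\right) = - 381 \left(-85 - 135\right) = \left(-381\right) \left(-220\right) = 83820$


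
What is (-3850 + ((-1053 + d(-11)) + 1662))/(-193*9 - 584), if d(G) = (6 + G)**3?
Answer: 306/211 ≈ 1.4502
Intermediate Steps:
(-3850 + ((-1053 + d(-11)) + 1662))/(-193*9 - 584) = (-3850 + ((-1053 + (6 - 11)**3) + 1662))/(-193*9 - 584) = (-3850 + ((-1053 + (-5)**3) + 1662))/(-1737 - 584) = (-3850 + ((-1053 - 125) + 1662))/(-2321) = (-3850 + (-1178 + 1662))*(-1/2321) = (-3850 + 484)*(-1/2321) = -3366*(-1/2321) = 306/211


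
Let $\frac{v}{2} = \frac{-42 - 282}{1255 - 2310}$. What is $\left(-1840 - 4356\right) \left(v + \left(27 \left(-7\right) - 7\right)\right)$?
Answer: $\frac{1277193872}{1055} \approx 1.2106 \cdot 10^{6}$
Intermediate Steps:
$v = \frac{648}{1055}$ ($v = 2 \frac{-42 - 282}{1255 - 2310} = 2 \left(- \frac{324}{-1055}\right) = 2 \left(\left(-324\right) \left(- \frac{1}{1055}\right)\right) = 2 \cdot \frac{324}{1055} = \frac{648}{1055} \approx 0.61422$)
$\left(-1840 - 4356\right) \left(v + \left(27 \left(-7\right) - 7\right)\right) = \left(-1840 - 4356\right) \left(\frac{648}{1055} + \left(27 \left(-7\right) - 7\right)\right) = - 6196 \left(\frac{648}{1055} - 196\right) = \left(-6196\right) \left(- \frac{206132}{1055}\right) = \frac{1277193872}{1055}$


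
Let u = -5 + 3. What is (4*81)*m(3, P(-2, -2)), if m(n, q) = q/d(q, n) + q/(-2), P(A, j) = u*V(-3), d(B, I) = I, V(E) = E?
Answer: -324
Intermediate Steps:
u = -2
P(A, j) = 6 (P(A, j) = -2*(-3) = 6)
m(n, q) = -q/2 + q/n (m(n, q) = q/n + q/(-2) = q/n + q*(-1/2) = q/n - q/2 = -q/2 + q/n)
(4*81)*m(3, P(-2, -2)) = (4*81)*(-1/2*6 + 6/3) = 324*(-3 + 6*(1/3)) = 324*(-3 + 2) = 324*(-1) = -324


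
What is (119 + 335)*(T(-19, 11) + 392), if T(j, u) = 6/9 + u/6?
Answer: 179103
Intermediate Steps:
T(j, u) = ⅔ + u/6 (T(j, u) = 6*(⅑) + u*(⅙) = ⅔ + u/6)
(119 + 335)*(T(-19, 11) + 392) = (119 + 335)*((⅔ + (⅙)*11) + 392) = 454*((⅔ + 11/6) + 392) = 454*(5/2 + 392) = 454*(789/2) = 179103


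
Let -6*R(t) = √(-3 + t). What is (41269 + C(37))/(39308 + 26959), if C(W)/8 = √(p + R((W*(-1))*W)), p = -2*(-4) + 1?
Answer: 41269/66267 + 8*√(81 - 21*I*√7)/198801 ≈ 0.62315 - 0.00011809*I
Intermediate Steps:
p = 9 (p = 8 + 1 = 9)
R(t) = -√(-3 + t)/6
C(W) = 8*√(9 - √(-3 - W²)/6) (C(W) = 8*√(9 - √(-3 + (W*(-1))*W)/6) = 8*√(9 - √(-3 + (-W)*W)/6) = 8*√(9 - √(-3 - W²)/6))
(41269 + C(37))/(39308 + 26959) = (41269 + 4*√(324 - 6*√(-3 - 1*37²))/3)/(39308 + 26959) = (41269 + 4*√(324 - 6*√(-3 - 1*1369))/3)/66267 = (41269 + 4*√(324 - 6*√(-3 - 1369))/3)*(1/66267) = (41269 + 4*√(324 - 84*I*√7)/3)*(1/66267) = 41269/66267 + 4*√(324 - 84*I*√7)/198801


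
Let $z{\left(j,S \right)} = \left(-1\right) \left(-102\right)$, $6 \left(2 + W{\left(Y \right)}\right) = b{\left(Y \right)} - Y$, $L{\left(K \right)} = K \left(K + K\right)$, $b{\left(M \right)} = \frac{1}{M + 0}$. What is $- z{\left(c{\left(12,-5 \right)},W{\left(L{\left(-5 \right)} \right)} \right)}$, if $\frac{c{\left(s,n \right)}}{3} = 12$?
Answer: $-102$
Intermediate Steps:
$c{\left(s,n \right)} = 36$ ($c{\left(s,n \right)} = 3 \cdot 12 = 36$)
$b{\left(M \right)} = \frac{1}{M}$
$L{\left(K \right)} = 2 K^{2}$ ($L{\left(K \right)} = K 2 K = 2 K^{2}$)
$W{\left(Y \right)} = -2 - \frac{Y}{6} + \frac{1}{6 Y}$ ($W{\left(Y \right)} = -2 + \frac{\frac{1}{Y} - Y}{6} = -2 - \left(- \frac{1}{6 Y} + \frac{Y}{6}\right) = -2 - \frac{Y}{6} + \frac{1}{6 Y}$)
$z{\left(j,S \right)} = 102$
$- z{\left(c{\left(12,-5 \right)},W{\left(L{\left(-5 \right)} \right)} \right)} = \left(-1\right) 102 = -102$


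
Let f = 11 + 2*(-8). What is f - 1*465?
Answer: -470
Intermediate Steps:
f = -5 (f = 11 - 16 = -5)
f - 1*465 = -5 - 1*465 = -5 - 465 = -470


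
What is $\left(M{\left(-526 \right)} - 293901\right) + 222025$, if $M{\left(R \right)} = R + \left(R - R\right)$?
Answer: $-72402$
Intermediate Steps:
$M{\left(R \right)} = R$ ($M{\left(R \right)} = R + 0 = R$)
$\left(M{\left(-526 \right)} - 293901\right) + 222025 = \left(-526 - 293901\right) + 222025 = -294427 + 222025 = -72402$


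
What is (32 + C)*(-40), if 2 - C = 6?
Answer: -1120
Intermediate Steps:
C = -4 (C = 2 - 1*6 = 2 - 6 = -4)
(32 + C)*(-40) = (32 - 4)*(-40) = 28*(-40) = -1120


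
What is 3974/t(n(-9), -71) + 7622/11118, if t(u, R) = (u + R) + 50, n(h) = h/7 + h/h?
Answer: -154072423/828291 ≈ -186.01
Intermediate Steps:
n(h) = 1 + h/7 (n(h) = h*(1/7) + 1 = h/7 + 1 = 1 + h/7)
t(u, R) = 50 + R + u (t(u, R) = (R + u) + 50 = 50 + R + u)
3974/t(n(-9), -71) + 7622/11118 = 3974/(50 - 71 + (1 + (1/7)*(-9))) + 7622/11118 = 3974/(50 - 71 + (1 - 9/7)) + 7622*(1/11118) = 3974/(50 - 71 - 2/7) + 3811/5559 = 3974/(-149/7) + 3811/5559 = 3974*(-7/149) + 3811/5559 = -27818/149 + 3811/5559 = -154072423/828291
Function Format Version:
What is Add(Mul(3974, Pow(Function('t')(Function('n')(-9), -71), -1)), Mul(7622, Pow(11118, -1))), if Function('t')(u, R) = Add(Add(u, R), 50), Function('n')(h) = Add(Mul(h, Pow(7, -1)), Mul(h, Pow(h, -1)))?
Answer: Rational(-154072423, 828291) ≈ -186.01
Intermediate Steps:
Function('n')(h) = Add(1, Mul(Rational(1, 7), h)) (Function('n')(h) = Add(Mul(h, Rational(1, 7)), 1) = Add(Mul(Rational(1, 7), h), 1) = Add(1, Mul(Rational(1, 7), h)))
Function('t')(u, R) = Add(50, R, u) (Function('t')(u, R) = Add(Add(R, u), 50) = Add(50, R, u))
Add(Mul(3974, Pow(Function('t')(Function('n')(-9), -71), -1)), Mul(7622, Pow(11118, -1))) = Add(Mul(3974, Pow(Add(50, -71, Add(1, Mul(Rational(1, 7), -9))), -1)), Mul(7622, Pow(11118, -1))) = Add(Mul(3974, Pow(Add(50, -71, Add(1, Rational(-9, 7))), -1)), Mul(7622, Rational(1, 11118))) = Add(Mul(3974, Pow(Add(50, -71, Rational(-2, 7)), -1)), Rational(3811, 5559)) = Add(Mul(3974, Pow(Rational(-149, 7), -1)), Rational(3811, 5559)) = Add(Mul(3974, Rational(-7, 149)), Rational(3811, 5559)) = Add(Rational(-27818, 149), Rational(3811, 5559)) = Rational(-154072423, 828291)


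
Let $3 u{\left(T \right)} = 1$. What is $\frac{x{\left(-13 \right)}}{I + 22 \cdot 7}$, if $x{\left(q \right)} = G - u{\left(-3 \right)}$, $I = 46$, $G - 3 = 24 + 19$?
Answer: $\frac{137}{600} \approx 0.22833$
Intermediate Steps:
$u{\left(T \right)} = \frac{1}{3}$ ($u{\left(T \right)} = \frac{1}{3} \cdot 1 = \frac{1}{3}$)
$G = 46$ ($G = 3 + \left(24 + 19\right) = 3 + 43 = 46$)
$x{\left(q \right)} = \frac{137}{3}$ ($x{\left(q \right)} = 46 - \frac{1}{3} = \frac{137}{3}$)
$\frac{x{\left(-13 \right)}}{I + 22 \cdot 7} = \frac{137}{3 \left(46 + 22 \cdot 7\right)} = \frac{137}{3 \left(46 + 154\right)} = \frac{137}{3 \cdot 200} = \frac{137}{3} \cdot \frac{1}{200} = \frac{137}{600}$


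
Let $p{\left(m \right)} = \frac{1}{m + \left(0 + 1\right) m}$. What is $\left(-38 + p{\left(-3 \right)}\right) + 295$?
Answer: $\frac{1541}{6} \approx 256.83$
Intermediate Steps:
$p{\left(m \right)} = \frac{1}{2 m}$ ($p{\left(m \right)} = \frac{1}{m + 1 m} = \frac{1}{m + m} = \frac{1}{2 m}$)
$\left(-38 + p{\left(-3 \right)}\right) + 295 = \left(-38 + \frac{1}{2 \left(-3\right)}\right) + 295 = \left(-38 + \frac{1}{2} \left(- \frac{1}{3}\right)\right) + 295 = \left(-38 - \frac{1}{6}\right) + 295 = - \frac{229}{6} + 295 = \frac{1541}{6}$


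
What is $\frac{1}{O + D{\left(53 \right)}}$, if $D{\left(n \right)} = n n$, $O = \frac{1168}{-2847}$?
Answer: $\frac{39}{109535} \approx 0.00035605$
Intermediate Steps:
$O = - \frac{16}{39}$ ($O = 1168 \left(- \frac{1}{2847}\right) = - \frac{16}{39} \approx -0.41026$)
$D{\left(n \right)} = n^{2}$
$\frac{1}{O + D{\left(53 \right)}} = \frac{1}{- \frac{16}{39} + 53^{2}} = \frac{1}{- \frac{16}{39} + 2809} = \frac{1}{\frac{109535}{39}} = \frac{39}{109535}$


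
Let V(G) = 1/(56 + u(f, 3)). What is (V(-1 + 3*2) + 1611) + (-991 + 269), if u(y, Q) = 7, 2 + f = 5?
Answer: 56008/63 ≈ 889.02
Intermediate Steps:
f = 3 (f = -2 + 5 = 3)
V(G) = 1/63 (V(G) = 1/(56 + 7) = 1/63)
(V(-1 + 3*2) + 1611) + (-991 + 269) = (1/63 + 1611) + (-991 + 269) = 101494/63 - 722 = 56008/63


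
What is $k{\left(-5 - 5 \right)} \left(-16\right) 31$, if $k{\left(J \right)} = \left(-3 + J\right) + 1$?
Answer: $5952$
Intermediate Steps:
$k{\left(J \right)} = -2 + J$
$k{\left(-5 - 5 \right)} \left(-16\right) 31 = \left(-2 - 10\right) \left(-16\right) 31 = \left(-12\right) \left(-16\right) 31 = 192 \cdot 31 = 5952$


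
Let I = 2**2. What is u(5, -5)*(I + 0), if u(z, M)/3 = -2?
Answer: -24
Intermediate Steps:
I = 4
u(z, M) = -6 (u(z, M) = 3*(-2) = -6)
u(5, -5)*(I + 0) = -6*(4 + 0) = -6*4 = -24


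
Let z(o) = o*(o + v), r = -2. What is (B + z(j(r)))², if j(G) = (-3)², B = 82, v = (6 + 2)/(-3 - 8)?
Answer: 2961841/121 ≈ 24478.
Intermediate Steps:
v = -8/11 (v = 8/(-11) = 8*(-1/11) = -8/11 ≈ -0.72727)
j(G) = 9
z(o) = o*(-8/11 + o) (z(o) = o*(o - 8/11) = o*(-8/11 + o))
(B + z(j(r)))² = (82 + (1/11)*9*(-8 + 11*9))² = (82 + (1/11)*9*(-8 + 99))² = (82 + (1/11)*9*91)² = (82 + 819/11)² = (1721/11)² = 2961841/121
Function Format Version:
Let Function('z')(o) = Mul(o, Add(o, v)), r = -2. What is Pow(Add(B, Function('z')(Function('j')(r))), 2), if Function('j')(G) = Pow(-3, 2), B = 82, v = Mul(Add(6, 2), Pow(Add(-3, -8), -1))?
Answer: Rational(2961841, 121) ≈ 24478.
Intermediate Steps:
v = Rational(-8, 11) (v = Mul(8, Pow(-11, -1)) = Mul(8, Rational(-1, 11)) = Rational(-8, 11) ≈ -0.72727)
Function('j')(G) = 9
Function('z')(o) = Mul(o, Add(Rational(-8, 11), o)) (Function('z')(o) = Mul(o, Add(o, Rational(-8, 11))) = Mul(o, Add(Rational(-8, 11), o)))
Pow(Add(B, Function('z')(Function('j')(r))), 2) = Pow(Add(82, Mul(Rational(1, 11), 9, Add(-8, Mul(11, 9)))), 2) = Pow(Add(82, Mul(Rational(1, 11), 9, Add(-8, 99))), 2) = Pow(Add(82, Mul(Rational(1, 11), 9, 91)), 2) = Pow(Add(82, Rational(819, 11)), 2) = Pow(Rational(1721, 11), 2) = Rational(2961841, 121)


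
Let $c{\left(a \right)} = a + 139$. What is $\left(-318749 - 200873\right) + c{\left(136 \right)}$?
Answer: $-519347$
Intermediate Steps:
$c{\left(a \right)} = 139 + a$
$\left(-318749 - 200873\right) + c{\left(136 \right)} = \left(-318749 - 200873\right) + \left(139 + 136\right) = -519622 + 275 = -519347$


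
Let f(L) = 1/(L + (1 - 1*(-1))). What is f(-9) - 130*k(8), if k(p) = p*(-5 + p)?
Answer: -21841/7 ≈ -3120.1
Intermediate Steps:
f(L) = 1/(2 + L) (f(L) = 1/(L + (1 + 1)) = 1/(L + 2) = 1/(2 + L))
f(-9) - 130*k(8) = 1/(2 - 9) - 1040*(-5 + 8) = 1/(-7) - 1040*3 = -⅐ - 130*24 = -⅐ - 3120 = -21841/7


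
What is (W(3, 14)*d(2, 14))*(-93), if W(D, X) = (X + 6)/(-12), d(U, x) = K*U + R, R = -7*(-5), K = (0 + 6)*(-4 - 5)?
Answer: -11315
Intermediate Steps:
K = -54 (K = 6*(-9) = -54)
R = 35
d(U, x) = 35 - 54*U (d(U, x) = -54*U + 35 = 35 - 54*U)
W(D, X) = -½ - X/12 (W(D, X) = (6 + X)*(-1/12) = -½ - X/12)
(W(3, 14)*d(2, 14))*(-93) = ((-½ - 1/12*14)*(35 - 54*2))*(-93) = ((-½ - 7/6)*(35 - 108))*(-93) = -5/3*(-73)*(-93) = (365/3)*(-93) = -11315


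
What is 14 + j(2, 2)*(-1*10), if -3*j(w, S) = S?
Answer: 62/3 ≈ 20.667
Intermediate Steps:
j(w, S) = -S/3
14 + j(2, 2)*(-1*10) = 14 + (-⅓*2)*(-1*10) = 14 - ⅔*(-10) = 14 + 20/3 = 62/3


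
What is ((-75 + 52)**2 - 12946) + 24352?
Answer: 11935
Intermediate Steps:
((-75 + 52)**2 - 12946) + 24352 = ((-23)**2 - 12946) + 24352 = (529 - 12946) + 24352 = -12417 + 24352 = 11935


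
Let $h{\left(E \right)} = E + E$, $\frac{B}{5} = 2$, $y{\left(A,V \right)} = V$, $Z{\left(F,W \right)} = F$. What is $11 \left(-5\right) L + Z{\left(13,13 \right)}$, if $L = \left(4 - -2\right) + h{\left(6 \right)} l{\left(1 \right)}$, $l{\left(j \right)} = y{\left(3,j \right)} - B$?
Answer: $5623$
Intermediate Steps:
$B = 10$ ($B = 5 \cdot 2 = 10$)
$h{\left(E \right)} = 2 E$
$l{\left(j \right)} = -10 + j$ ($l{\left(j \right)} = j - 10 = -10 + j$)
$L = -102$ ($L = \left(4 - -2\right) + 2 \cdot 6 \left(-10 + 1\right) = \left(4 + 2\right) + 12 \left(-9\right) = 6 - 108 = -102$)
$11 \left(-5\right) L + Z{\left(13,13 \right)} = 11 \left(-5\right) \left(-102\right) + 13 = \left(-55\right) \left(-102\right) + 13 = 5610 + 13 = 5623$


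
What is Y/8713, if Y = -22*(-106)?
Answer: 2332/8713 ≈ 0.26765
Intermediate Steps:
Y = 2332
Y/8713 = 2332/8713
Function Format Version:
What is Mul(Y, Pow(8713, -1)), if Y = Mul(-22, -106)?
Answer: Rational(2332, 8713) ≈ 0.26765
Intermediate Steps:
Y = 2332
Mul(Y, Pow(8713, -1)) = Mul(2332, Pow(8713, -1)) = Mul(2332, Rational(1, 8713)) = Rational(2332, 8713)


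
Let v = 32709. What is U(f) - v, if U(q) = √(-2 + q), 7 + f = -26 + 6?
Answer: -32709 + I*√29 ≈ -32709.0 + 5.3852*I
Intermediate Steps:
f = -27 (f = -7 + (-26 + 6) = -7 - 20 = -27)
U(f) - v = √(-2 - 27) - 1*32709 = √(-29) - 32709 = I*√29 - 32709 = -32709 + I*√29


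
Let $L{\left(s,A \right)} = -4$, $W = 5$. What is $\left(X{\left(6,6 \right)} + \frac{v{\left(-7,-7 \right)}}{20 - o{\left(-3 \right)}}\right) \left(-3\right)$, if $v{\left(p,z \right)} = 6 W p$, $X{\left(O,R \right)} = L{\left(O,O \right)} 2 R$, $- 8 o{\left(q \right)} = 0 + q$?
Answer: $\frac{27648}{157} \approx 176.1$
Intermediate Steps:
$o{\left(q \right)} = - \frac{q}{8}$ ($o{\left(q \right)} = - \frac{0 + q}{8} = - \frac{q}{8}$)
$X{\left(O,R \right)} = - 8 R$ ($X{\left(O,R \right)} = \left(-4\right) 2 R = - 8 R$)
$v{\left(p,z \right)} = 30 p$ ($v{\left(p,z \right)} = 6 \cdot 5 p = 30 p$)
$\left(X{\left(6,6 \right)} + \frac{v{\left(-7,-7 \right)}}{20 - o{\left(-3 \right)}}\right) \left(-3\right) = \left(\left(-8\right) 6 + \frac{30 \left(-7\right)}{20 - \left(- \frac{1}{8}\right) \left(-3\right)}\right) \left(-3\right) = \left(-48 - \frac{210}{20 - \frac{3}{8}}\right) \left(-3\right) = \left(-48 - \frac{210}{\frac{157}{8}}\right) \left(-3\right) = \left(-48 - \frac{1680}{157}\right) \left(-3\right) = \left(- \frac{9216}{157}\right) \left(-3\right) = \frac{27648}{157}$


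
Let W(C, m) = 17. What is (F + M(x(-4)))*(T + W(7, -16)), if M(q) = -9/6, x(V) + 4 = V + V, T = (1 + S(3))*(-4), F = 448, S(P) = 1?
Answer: 8037/2 ≈ 4018.5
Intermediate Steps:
T = -8 (T = (1 + 1)*(-4) = 2*(-4) = -8)
x(V) = -4 + 2*V (x(V) = -4 + (V + V) = -4 + 2*V)
M(q) = -3/2 (M(q) = -9*⅙ = -3/2)
(F + M(x(-4)))*(T + W(7, -16)) = (448 - 3/2)*(-8 + 17) = (893/2)*9 = 8037/2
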